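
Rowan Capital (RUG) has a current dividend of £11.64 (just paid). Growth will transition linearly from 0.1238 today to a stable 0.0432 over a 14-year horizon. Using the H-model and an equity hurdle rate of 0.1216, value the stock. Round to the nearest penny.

£238.65

H-model: P₀ = D₀[(1+g_L) + H(g_S−g_L)]/(r−g_L), with H = 14/2 = 7.
P₀ = 11.64 × [(1+0.0432) + 7×(0.1238−0.0432)] / (0.1216−0.0432)
   = 11.64 × 1.6074 / 0.0784 = 238.6497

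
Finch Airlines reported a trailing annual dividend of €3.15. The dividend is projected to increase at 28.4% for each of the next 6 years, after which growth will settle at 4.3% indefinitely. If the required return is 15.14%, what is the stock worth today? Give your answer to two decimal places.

€86.45

Two-stage DDM. Project D₁…D_6 at 0.284, terminal growth 0.043, discount at r = 0.1514.
D_1 = 4.0446
D_2 = 5.1933
D_3 = 6.6682
D_4 = 8.5619
D_5 = 10.9935
D_6 = 14.1156
Terminal value at t=6: TV = D_7/(r−g) = 14.7226/(0.1514−0.043) = 135.8175
P₀ = 4.0446/(1+0.1514)^1 + 5.1933/(1+0.1514)^2 + 6.6682/(1+0.1514)^3 + 8.5619/(1+0.1514)^4 + 10.9935/(1+0.1514)^5 + 14.1156/(1+0.1514)^6 + 135.8175/(1+0.1514)^6 = 86.4514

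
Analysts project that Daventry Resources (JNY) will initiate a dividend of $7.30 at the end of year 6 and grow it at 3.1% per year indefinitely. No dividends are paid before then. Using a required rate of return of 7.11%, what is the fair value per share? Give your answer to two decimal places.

$129.13

Deferred-dividend DDM. At t=5 the remaining stream is a growing perpetuity with first payment D_6 = 7.30.
V_5 = D_6/(r−g) = 7.30/(0.0711−0.031) = 182.0449
P₀ = V_5/(1+r)^5 = 182.0449/(1+0.0711)^5 = 129.1304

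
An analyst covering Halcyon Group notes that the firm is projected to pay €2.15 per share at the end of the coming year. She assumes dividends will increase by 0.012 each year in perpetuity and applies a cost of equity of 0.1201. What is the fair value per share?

€19.89

Gordon growth model: P₀ = D₁/(r − g), with D₁ = 2.15 given directly.
P₀ = 2.1500 / (0.1201 − 0.012) = 2.1500 / 0.1081 = 19.8890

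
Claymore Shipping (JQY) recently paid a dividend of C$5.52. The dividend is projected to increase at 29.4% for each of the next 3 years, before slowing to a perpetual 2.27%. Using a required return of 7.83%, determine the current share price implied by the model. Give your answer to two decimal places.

Two-stage DDM. Project D₁…D_3 at 0.294, terminal growth 0.0227, discount at r = 0.0783.
D_1 = 7.1429
D_2 = 9.2429
D_3 = 11.9603
Terminal value at t=3: TV = D_4/(r−g) = 12.2318/(0.0783−0.0227) = 219.9963
P₀ = 7.1429/(1+0.0783)^1 + 9.2429/(1+0.0783)^2 + 11.9603/(1+0.0783)^3 + 219.9963/(1+0.0783)^3 = 199.5804

C$199.58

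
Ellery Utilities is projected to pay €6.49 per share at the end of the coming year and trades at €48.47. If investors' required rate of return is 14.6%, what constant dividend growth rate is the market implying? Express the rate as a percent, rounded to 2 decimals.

1.21%

From P₀ = D₁/(r − g), the implied growth is g = r − D₁/P₀.
g = 0.146 − 6.49/48.47 = 0.146 − 0.13390 = 0.01210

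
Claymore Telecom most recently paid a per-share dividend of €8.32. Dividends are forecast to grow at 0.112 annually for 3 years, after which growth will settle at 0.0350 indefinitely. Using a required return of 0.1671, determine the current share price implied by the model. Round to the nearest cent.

Two-stage DDM. Project D₁…D_3 at 0.112, terminal growth 0.035, discount at r = 0.1671.
D_1 = 9.2518
D_2 = 10.2880
D_3 = 11.4403
Terminal value at t=3: TV = D_4/(r−g) = 11.8407/(0.1671−0.035) = 89.6345
P₀ = 9.2518/(1+0.1671)^1 + 10.2880/(1+0.1671)^2 + 11.4403/(1+0.1671)^3 + 89.6345/(1+0.1671)^3 = 79.0599

€79.06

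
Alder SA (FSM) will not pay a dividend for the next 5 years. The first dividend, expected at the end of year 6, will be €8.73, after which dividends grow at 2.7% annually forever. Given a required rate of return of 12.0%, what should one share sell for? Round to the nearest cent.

€53.26

Deferred-dividend DDM. At t=5 the remaining stream is a growing perpetuity with first payment D_6 = 8.73.
V_5 = D_6/(r−g) = 8.73/(0.12−0.027) = 93.8710
P₀ = V_5/(1+r)^5 = 93.8710/(1+0.12)^5 = 53.2649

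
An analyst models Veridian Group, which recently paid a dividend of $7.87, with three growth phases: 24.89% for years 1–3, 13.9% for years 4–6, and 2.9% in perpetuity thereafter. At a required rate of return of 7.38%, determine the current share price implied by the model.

$413.43

Three-stage DDM. Project D₁…D_6; terminal Gordon value at t=6 with g = 0.029; discount at r = 0.0738.
D_1 = 9.8288
D_2 = 12.2752
D_3 = 15.3305
D_4 = 17.4615
D_5 = 19.8886
D_6 = 22.6532
TV_6 = 23.3101/(0.0738−0.029) = 520.3149
P₀ = Σ Dₜ/(1+r)ᵗ + TV_6/(1+r)^6 = 413.4341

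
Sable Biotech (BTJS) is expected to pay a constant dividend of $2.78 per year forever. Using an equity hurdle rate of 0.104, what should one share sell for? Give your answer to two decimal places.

$26.73

Zero-growth DDM (perpetuity): P₀ = D/r = 2.78 / 0.104 = 26.7308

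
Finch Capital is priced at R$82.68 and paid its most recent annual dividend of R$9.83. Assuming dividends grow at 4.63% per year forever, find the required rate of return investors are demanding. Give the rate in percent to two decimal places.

Rearranging the constant-growth DDM: r = D₁/P₀ + g.
D₁ = 9.83 × (1 + 0.0463) = 10.2851.
r = 10.2851 / 82.68 + 0.0463 = 0.12440 + 0.0463 = 0.17070

17.07%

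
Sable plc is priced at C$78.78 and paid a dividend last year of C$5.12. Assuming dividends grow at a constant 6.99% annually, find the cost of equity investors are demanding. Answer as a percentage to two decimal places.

Rearranging the constant-growth DDM: r = D₁/P₀ + g.
D₁ = 5.12 × (1 + 0.0699) = 5.4779.
r = 5.4779 / 78.78 + 0.0699 = 0.06953 + 0.0699 = 0.13943

13.94%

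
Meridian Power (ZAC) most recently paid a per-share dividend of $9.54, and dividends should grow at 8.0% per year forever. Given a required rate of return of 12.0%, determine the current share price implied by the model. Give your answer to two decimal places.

Gordon growth model: P₀ = D₁/(r − g). D₁ = 9.54 × (1 + 0.08) = 10.3032.
P₀ = 10.3032 / (0.12 − 0.08) = 10.3032 / 0.04 = 257.5800

$257.58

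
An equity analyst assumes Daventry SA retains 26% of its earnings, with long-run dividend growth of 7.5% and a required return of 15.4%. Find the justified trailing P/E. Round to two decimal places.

10.07

Payout ratio b = 1 − 0.26 = 0.74.
Justified trailing P/E = b(1+g)/(r−g) = 0.74×(1+0.075)/(0.154−0.075) = 10.0696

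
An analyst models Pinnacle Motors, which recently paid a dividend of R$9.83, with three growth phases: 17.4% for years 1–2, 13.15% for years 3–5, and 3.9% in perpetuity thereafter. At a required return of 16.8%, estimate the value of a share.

Three-stage DDM. Project D₁…D_5; terminal Gordon value at t=5 with g = 0.039; discount at r = 0.168.
D_1 = 11.5404
D_2 = 13.5485
D_3 = 15.3301
D_4 = 17.3460
D_5 = 19.6270
TV_5 = 20.3924/(0.168−0.039) = 158.0808
P₀ = Σ Dₜ/(1+r)ᵗ + TV_5/(1+r)^5 = 120.5038

R$120.50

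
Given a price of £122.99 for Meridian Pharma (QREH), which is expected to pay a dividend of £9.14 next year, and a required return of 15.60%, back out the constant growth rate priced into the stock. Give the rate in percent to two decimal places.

8.17%

From P₀ = D₁/(r − g), the implied growth is g = r − D₁/P₀.
g = 0.156 − 9.14/122.99 = 0.156 − 0.07431 = 0.08169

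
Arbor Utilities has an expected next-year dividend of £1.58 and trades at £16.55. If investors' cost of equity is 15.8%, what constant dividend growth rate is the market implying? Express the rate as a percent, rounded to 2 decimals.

6.25%

From P₀ = D₁/(r − g), the implied growth is g = r − D₁/P₀.
g = 0.158 − 1.58/16.55 = 0.158 − 0.09547 = 0.06253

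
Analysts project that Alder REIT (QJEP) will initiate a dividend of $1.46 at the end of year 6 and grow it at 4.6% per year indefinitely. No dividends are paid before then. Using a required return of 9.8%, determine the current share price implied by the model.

Deferred-dividend DDM. At t=5 the remaining stream is a growing perpetuity with first payment D_6 = 1.46.
V_5 = D_6/(r−g) = 1.46/(0.098−0.046) = 28.0769
P₀ = V_5/(1+r)^5 = 28.0769/(1+0.098)^5 = 17.5929

$17.59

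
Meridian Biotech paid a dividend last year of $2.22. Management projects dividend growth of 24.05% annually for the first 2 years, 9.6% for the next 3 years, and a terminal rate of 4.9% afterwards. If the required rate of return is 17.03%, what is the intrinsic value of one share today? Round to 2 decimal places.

Three-stage DDM. Project D₁…D_5; terminal Gordon value at t=5 with g = 0.049; discount at r = 0.1703.
D_1 = 2.7539
D_2 = 3.4162
D_3 = 3.7442
D_4 = 4.1036
D_5 = 4.4976
TV_5 = 4.7180/(0.1703−0.049) = 38.8949
P₀ = Σ Dₜ/(1+r)ᵗ + TV_5/(1+r)^5 = 29.1375

$29.14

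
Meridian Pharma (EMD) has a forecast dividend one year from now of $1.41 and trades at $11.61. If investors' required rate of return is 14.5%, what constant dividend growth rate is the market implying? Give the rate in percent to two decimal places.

From P₀ = D₁/(r − g), the implied growth is g = r − D₁/P₀.
g = 0.145 − 1.41/11.61 = 0.145 − 0.12145 = 0.02355

2.36%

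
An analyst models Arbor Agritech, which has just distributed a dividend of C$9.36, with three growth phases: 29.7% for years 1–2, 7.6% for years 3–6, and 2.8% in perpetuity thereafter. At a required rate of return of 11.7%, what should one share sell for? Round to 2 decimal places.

Three-stage DDM. Project D₁…D_6; terminal Gordon value at t=6 with g = 0.028; discount at r = 0.117.
D_1 = 12.1399
D_2 = 15.7455
D_3 = 16.9421
D_4 = 18.2297
D_5 = 19.6152
D_6 = 21.1059
TV_6 = 21.6969/(0.117−0.028) = 243.7856
P₀ = Σ Dₜ/(1+r)ᵗ + TV_6/(1+r)^6 = 195.0148

C$195.01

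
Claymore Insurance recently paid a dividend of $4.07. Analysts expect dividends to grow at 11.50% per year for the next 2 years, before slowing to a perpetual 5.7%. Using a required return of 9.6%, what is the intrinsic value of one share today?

$122.52

Two-stage DDM. Project D₁…D_2 at 0.115, terminal growth 0.057, discount at r = 0.096.
D_1 = 4.5381
D_2 = 5.0599
Terminal value at t=2: TV = D_3/(r−g) = 5.3483/(0.096−0.057) = 137.1370
P₀ = 4.5381/(1+0.096)^1 + 5.0599/(1+0.096)^2 + 137.1370/(1+0.096)^2 = 122.5180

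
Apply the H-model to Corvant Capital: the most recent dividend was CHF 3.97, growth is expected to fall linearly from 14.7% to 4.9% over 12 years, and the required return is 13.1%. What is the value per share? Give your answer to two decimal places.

CHF 79.25

H-model: P₀ = D₀[(1+g_L) + H(g_S−g_L)]/(r−g_L), with H = 12/2 = 6.
P₀ = 3.97 × [(1+0.049) + 6×(0.147−0.049)] / (0.131−0.049)
   = 3.97 × 1.6370 / 0.082 = 79.2548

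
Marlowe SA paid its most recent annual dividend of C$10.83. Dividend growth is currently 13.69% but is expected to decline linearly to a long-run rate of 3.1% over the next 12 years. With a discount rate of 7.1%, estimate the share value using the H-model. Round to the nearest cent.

H-model: P₀ = D₀[(1+g_L) + H(g_S−g_L)]/(r−g_L), with H = 12/2 = 6.
P₀ = 10.83 × [(1+0.031) + 6×(0.1369−0.031)] / (0.071−0.031)
   = 10.83 × 1.6664 / 0.04 = 451.1778

C$451.18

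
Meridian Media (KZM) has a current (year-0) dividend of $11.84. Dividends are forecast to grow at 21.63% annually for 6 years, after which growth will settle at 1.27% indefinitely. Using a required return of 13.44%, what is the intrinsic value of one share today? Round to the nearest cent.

Two-stage DDM. Project D₁…D_6 at 0.2163, terminal growth 0.0127, discount at r = 0.1344.
D_1 = 14.4010
D_2 = 17.5159
D_3 = 21.3046
D_4 = 25.9128
D_5 = 31.5178
D_6 = 38.3350
Terminal value at t=6: TV = D_7/(r−g) = 38.8219/(0.1344−0.0127) = 318.9967
P₀ = 14.4010/(1+0.1344)^1 + 17.5159/(1+0.1344)^2 + 21.3046/(1+0.1344)^3 + 25.9128/(1+0.1344)^4 + 31.5178/(1+0.1344)^5 + 38.3350/(1+0.1344)^6 + 318.9967/(1+0.1344)^6 = 241.0025

$241.00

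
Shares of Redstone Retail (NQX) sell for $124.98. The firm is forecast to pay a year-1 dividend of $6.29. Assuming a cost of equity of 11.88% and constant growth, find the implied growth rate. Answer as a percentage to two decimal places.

6.85%

From P₀ = D₁/(r − g), the implied growth is g = r − D₁/P₀.
g = 0.1188 − 6.29/124.98 = 0.1188 − 0.05033 = 0.06847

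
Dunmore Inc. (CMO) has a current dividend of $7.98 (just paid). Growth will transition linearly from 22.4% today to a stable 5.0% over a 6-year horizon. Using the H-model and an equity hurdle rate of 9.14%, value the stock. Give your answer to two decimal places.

H-model: P₀ = D₀[(1+g_L) + H(g_S−g_L)]/(r−g_L), with H = 6/2 = 3.
P₀ = 7.98 × [(1+0.05) + 3×(0.224−0.05)] / (0.0914−0.05)
   = 7.98 × 1.5720 / 0.0414 = 303.0087

$303.01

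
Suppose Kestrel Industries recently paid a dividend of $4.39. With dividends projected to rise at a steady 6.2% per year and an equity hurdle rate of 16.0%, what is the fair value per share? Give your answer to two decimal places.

$47.57

Gordon growth model: P₀ = D₁/(r − g). D₁ = 4.39 × (1 + 0.062) = 4.6622.
P₀ = 4.6622 / (0.16 − 0.062) = 4.6622 / 0.098 = 47.5733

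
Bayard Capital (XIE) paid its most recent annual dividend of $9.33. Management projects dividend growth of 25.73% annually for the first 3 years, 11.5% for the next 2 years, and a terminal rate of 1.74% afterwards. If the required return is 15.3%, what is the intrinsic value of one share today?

$141.26

Three-stage DDM. Project D₁…D_5; terminal Gordon value at t=5 with g = 0.0174; discount at r = 0.153.
D_1 = 11.7306
D_2 = 14.7489
D_3 = 18.5438
D_4 = 20.6763
D_5 = 23.0541
TV_5 = 23.4552/(0.153−0.0174) = 172.9737
P₀ = Σ Dₜ/(1+r)ᵗ + TV_5/(1+r)^5 = 141.2646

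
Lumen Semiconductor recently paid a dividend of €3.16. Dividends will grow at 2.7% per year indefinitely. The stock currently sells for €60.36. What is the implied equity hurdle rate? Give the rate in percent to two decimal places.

8.08%

Rearranging the constant-growth DDM: r = D₁/P₀ + g.
D₁ = 3.16 × (1 + 0.027) = 3.2453.
r = 3.2453 / 60.36 + 0.027 = 0.05377 + 0.027 = 0.08077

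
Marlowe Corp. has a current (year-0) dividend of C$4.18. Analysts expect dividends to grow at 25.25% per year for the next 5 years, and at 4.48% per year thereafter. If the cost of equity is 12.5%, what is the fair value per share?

C$122.32

Two-stage DDM. Project D₁…D_5 at 0.2525, terminal growth 0.0448, discount at r = 0.125.
D_1 = 5.2354
D_2 = 6.5574
D_3 = 8.2131
D_4 = 10.2870
D_5 = 12.8844
Terminal value at t=5: TV = D_6/(r−g) = 13.4616/(0.125−0.0448) = 167.8509
P₀ = 5.2354/(1+0.125)^1 + 6.5574/(1+0.125)^2 + 8.2131/(1+0.125)^3 + 10.2870/(1+0.125)^4 + 12.8844/(1+0.125)^5 + 167.8509/(1+0.125)^5 = 122.3206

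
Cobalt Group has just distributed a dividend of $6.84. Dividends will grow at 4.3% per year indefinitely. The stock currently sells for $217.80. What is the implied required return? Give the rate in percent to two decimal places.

Rearranging the constant-growth DDM: r = D₁/P₀ + g.
D₁ = 6.84 × (1 + 0.043) = 7.1341.
r = 7.1341 / 217.80 + 0.043 = 0.03276 + 0.043 = 0.07576

7.58%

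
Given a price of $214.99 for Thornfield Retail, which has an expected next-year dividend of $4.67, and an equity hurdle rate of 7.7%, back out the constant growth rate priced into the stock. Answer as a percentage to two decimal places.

From P₀ = D₁/(r − g), the implied growth is g = r − D₁/P₀.
g = 0.077 − 4.67/214.99 = 0.077 − 0.02172 = 0.05528

5.53%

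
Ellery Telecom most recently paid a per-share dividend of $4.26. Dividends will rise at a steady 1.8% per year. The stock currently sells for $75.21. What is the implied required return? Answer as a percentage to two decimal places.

Rearranging the constant-growth DDM: r = D₁/P₀ + g.
D₁ = 4.26 × (1 + 0.018) = 4.3367.
r = 4.3367 / 75.21 + 0.018 = 0.05766 + 0.018 = 0.07566

7.57%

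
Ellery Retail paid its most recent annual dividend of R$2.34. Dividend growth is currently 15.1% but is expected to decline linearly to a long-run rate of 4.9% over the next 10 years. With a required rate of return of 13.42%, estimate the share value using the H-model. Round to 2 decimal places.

H-model: P₀ = D₀[(1+g_L) + H(g_S−g_L)]/(r−g_L), with H = 10/2 = 5.
P₀ = 2.34 × [(1+0.049) + 5×(0.151−0.049)] / (0.1342−0.049)
   = 2.34 × 1.5590 / 0.0852 = 42.8176

R$42.82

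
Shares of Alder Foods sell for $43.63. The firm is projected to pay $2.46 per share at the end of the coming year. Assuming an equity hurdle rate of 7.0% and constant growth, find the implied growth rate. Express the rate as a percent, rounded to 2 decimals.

From P₀ = D₁/(r − g), the implied growth is g = r − D₁/P₀.
g = 0.07 − 2.46/43.63 = 0.07 − 0.05638 = 0.01362

1.36%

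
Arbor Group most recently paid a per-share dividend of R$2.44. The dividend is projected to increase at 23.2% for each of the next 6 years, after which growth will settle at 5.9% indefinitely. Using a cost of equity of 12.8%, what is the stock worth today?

Two-stage DDM. Project D₁…D_6 at 0.232, terminal growth 0.059, discount at r = 0.128.
D_1 = 3.0061
D_2 = 3.7035
D_3 = 4.5627
D_4 = 5.6212
D_5 = 6.9254
D_6 = 8.5321
Terminal value at t=6: TV = D_7/(r−g) = 9.0355/(0.128−0.059) = 130.9486
P₀ = 3.0061/(1+0.128)^1 + 3.7035/(1+0.128)^2 + 4.5627/(1+0.128)^3 + 5.6212/(1+0.128)^4 + 6.9254/(1+0.128)^5 + 8.5321/(1+0.128)^6 + 130.9486/(1+0.128)^6 = 83.7301

R$83.73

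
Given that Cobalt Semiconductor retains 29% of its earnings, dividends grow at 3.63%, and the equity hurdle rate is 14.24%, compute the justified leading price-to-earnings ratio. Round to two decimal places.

6.69

Payout ratio b = 1 − 0.29 = 0.71.
Justified leading P/E = b/(r−g) = 0.71/(0.1424−0.0363) = 6.6918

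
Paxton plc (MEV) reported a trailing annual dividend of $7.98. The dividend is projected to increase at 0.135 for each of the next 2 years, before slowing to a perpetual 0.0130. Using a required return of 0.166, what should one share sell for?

$65.39

Two-stage DDM. Project D₁…D_2 at 0.135, terminal growth 0.013, discount at r = 0.166.
D_1 = 9.0573
D_2 = 10.2800
Terminal value at t=2: TV = D_3/(r−g) = 10.4137/(0.166−0.013) = 68.0632
P₀ = 9.0573/(1+0.166)^1 + 10.2800/(1+0.166)^2 + 68.0632/(1+0.166)^2 = 65.3920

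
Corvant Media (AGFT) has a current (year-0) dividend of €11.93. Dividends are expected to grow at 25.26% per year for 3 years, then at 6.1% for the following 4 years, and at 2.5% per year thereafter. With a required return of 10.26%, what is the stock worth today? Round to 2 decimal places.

€308.15

Three-stage DDM. Project D₁…D_7; terminal Gordon value at t=7 with g = 0.025; discount at r = 0.1026.
D_1 = 14.9435
D_2 = 18.7183
D_3 = 23.4465
D_4 = 24.8767
D_5 = 26.3942
D_6 = 28.0042
D_7 = 29.7125
TV_7 = 30.4553/(0.1026−0.025) = 392.4654
P₀ = Σ Dₜ/(1+r)ᵗ + TV_7/(1+r)^7 = 308.1474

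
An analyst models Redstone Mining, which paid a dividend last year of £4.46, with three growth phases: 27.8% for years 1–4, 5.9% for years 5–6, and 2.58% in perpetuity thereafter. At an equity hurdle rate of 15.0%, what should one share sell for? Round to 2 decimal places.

£83.06

Three-stage DDM. Project D₁…D_6; terminal Gordon value at t=6 with g = 0.0258; discount at r = 0.15.
D_1 = 5.6999
D_2 = 7.2844
D_3 = 9.3095
D_4 = 11.8976
D_5 = 12.5995
D_6 = 13.3429
TV_6 = 13.6871/(0.15−0.0258) = 110.2025
P₀ = Σ Dₜ/(1+r)ᵗ + TV_6/(1+r)^6 = 83.0644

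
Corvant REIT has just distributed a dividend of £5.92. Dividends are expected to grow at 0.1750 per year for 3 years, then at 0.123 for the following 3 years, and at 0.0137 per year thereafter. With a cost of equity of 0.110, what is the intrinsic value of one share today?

Three-stage DDM. Project D₁…D_6; terminal Gordon value at t=6 with g = 0.0137; discount at r = 0.11.
D_1 = 6.9560
D_2 = 8.1733
D_3 = 9.6036
D_4 = 10.7849
D_5 = 12.1114
D_6 = 13.6011
TV_6 = 13.7875/(0.11−0.0137) = 143.1719
P₀ = Σ Dₜ/(1+r)ᵗ + TV_6/(1+r)^6 = 118.0315

£118.03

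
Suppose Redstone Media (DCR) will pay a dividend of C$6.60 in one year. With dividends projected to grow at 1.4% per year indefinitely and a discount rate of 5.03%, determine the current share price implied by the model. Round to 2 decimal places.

C$181.82

Gordon growth model: P₀ = D₁/(r − g), with D₁ = 6.60 given directly.
P₀ = 6.6000 / (0.0503 − 0.014) = 6.6000 / 0.0363 = 181.8182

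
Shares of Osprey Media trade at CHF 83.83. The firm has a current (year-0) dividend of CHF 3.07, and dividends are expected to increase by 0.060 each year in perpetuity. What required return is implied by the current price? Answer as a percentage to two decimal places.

Rearranging the constant-growth DDM: r = D₁/P₀ + g.
D₁ = 3.07 × (1 + 0.06) = 3.2542.
r = 3.2542 / 83.83 + 0.06 = 0.03882 + 0.06 = 0.09882

9.88%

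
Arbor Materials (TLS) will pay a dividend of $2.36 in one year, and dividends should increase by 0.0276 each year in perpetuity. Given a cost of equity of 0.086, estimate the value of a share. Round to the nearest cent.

$40.41

Gordon growth model: P₀ = D₁/(r − g), with D₁ = 2.36 given directly.
P₀ = 2.3600 / (0.086 − 0.0276) = 2.3600 / 0.0584 = 40.4110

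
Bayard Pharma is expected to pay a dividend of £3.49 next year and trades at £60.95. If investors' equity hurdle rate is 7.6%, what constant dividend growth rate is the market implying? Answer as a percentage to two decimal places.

From P₀ = D₁/(r − g), the implied growth is g = r − D₁/P₀.
g = 0.076 − 3.49/60.95 = 0.076 − 0.05726 = 0.01874

1.87%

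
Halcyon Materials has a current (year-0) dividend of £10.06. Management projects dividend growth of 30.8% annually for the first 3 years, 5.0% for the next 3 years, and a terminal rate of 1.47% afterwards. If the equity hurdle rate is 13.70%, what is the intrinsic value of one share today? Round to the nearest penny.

£179.55

Three-stage DDM. Project D₁…D_6; terminal Gordon value at t=6 with g = 0.0147; discount at r = 0.137.
D_1 = 13.1585
D_2 = 17.2113
D_3 = 22.5124
D_4 = 23.6380
D_5 = 24.8199
D_6 = 26.0609
TV_6 = 26.4440/(0.137−0.0147) = 216.2222
P₀ = Σ Dₜ/(1+r)ᵗ + TV_6/(1+r)^6 = 179.5478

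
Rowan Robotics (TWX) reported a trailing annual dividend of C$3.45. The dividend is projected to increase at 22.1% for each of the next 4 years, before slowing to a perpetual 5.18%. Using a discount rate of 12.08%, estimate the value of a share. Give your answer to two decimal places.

Two-stage DDM. Project D₁…D_4 at 0.221, terminal growth 0.0518, discount at r = 0.1208.
D_1 = 4.2125
D_2 = 5.1434
D_3 = 6.2801
D_4 = 7.6680
Terminal value at t=4: TV = D_5/(r−g) = 8.0652/(0.1208−0.0518) = 116.8869
P₀ = 4.2125/(1+0.1208)^1 + 5.1434/(1+0.1208)^2 + 6.2801/(1+0.1208)^3 + 7.6680/(1+0.1208)^4 + 116.8869/(1+0.1208)^4 = 91.2445

C$91.24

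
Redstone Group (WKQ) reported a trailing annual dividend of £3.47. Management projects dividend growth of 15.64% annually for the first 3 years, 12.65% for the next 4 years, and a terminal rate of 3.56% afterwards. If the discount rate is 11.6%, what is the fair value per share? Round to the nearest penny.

£78.62

Three-stage DDM. Project D₁…D_7; terminal Gordon value at t=7 with g = 0.0356; discount at r = 0.116.
D_1 = 4.0127
D_2 = 4.6403
D_3 = 5.3660
D_4 = 6.0448
D_5 = 6.8095
D_6 = 7.6709
D_7 = 8.6413
TV_7 = 8.9489/(0.116−0.0356) = 111.3050
P₀ = Σ Dₜ/(1+r)ᵗ + TV_7/(1+r)^7 = 78.6169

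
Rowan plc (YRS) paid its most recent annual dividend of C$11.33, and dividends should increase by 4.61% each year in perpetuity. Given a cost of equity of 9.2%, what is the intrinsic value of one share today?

Gordon growth model: P₀ = D₁/(r − g). D₁ = 11.33 × (1 + 0.0461) = 11.8523.
P₀ = 11.8523 / (0.092 − 0.0461) = 11.8523 / 0.0459 = 258.2203

C$258.22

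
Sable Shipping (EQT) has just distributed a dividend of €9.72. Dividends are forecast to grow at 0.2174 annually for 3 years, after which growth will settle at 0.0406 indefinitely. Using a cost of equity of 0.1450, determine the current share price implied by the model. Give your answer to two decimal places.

Two-stage DDM. Project D₁…D_3 at 0.2174, terminal growth 0.0406, discount at r = 0.145.
D_1 = 11.8331
D_2 = 14.4057
D_3 = 17.5374
Terminal value at t=3: TV = D_4/(r−g) = 18.2495/(0.145−0.0406) = 174.8032
P₀ = 11.8331/(1+0.145)^1 + 14.4057/(1+0.145)^2 + 17.5374/(1+0.145)^3 + 174.8032/(1+0.145)^3 = 149.4538

€149.45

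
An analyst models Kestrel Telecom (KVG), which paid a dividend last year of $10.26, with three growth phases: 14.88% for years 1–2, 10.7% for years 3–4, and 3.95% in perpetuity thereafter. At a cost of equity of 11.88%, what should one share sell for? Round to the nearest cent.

Three-stage DDM. Project D₁…D_4; terminal Gordon value at t=4 with g = 0.0395; discount at r = 0.1188.
D_1 = 11.7867
D_2 = 13.5405
D_3 = 14.9894
D_4 = 16.5932
TV_4 = 17.2487/(0.1188−0.0395) = 217.5118
P₀ = Σ Dₜ/(1+r)ᵗ + TV_4/(1+r)^4 = 181.4735

$181.47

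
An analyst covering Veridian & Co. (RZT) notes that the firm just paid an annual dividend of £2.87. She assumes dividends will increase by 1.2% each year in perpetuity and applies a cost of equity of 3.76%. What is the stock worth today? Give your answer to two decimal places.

Gordon growth model: P₀ = D₁/(r − g). D₁ = 2.87 × (1 + 0.012) = 2.9044.
P₀ = 2.9044 / (0.0376 − 0.012) = 2.9044 / 0.0256 = 113.4547

£113.45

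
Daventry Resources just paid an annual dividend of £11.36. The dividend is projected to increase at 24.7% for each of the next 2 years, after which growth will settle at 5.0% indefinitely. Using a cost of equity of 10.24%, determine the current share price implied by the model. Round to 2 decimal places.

£318.65

Two-stage DDM. Project D₁…D_2 at 0.247, terminal growth 0.05, discount at r = 0.1024.
D_1 = 14.1659
D_2 = 17.6649
Terminal value at t=2: TV = D_3/(r−g) = 18.5481/(0.1024−0.05) = 353.9723
P₀ = 14.1659/(1+0.1024)^1 + 17.6649/(1+0.1024)^2 + 353.9723/(1+0.1024)^2 = 318.6524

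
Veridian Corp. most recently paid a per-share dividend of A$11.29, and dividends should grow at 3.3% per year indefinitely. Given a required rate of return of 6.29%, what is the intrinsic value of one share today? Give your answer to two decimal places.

A$390.05

Gordon growth model: P₀ = D₁/(r − g). D₁ = 11.29 × (1 + 0.033) = 11.6626.
P₀ = 11.6626 / (0.0629 − 0.033) = 11.6626 / 0.0299 = 390.0525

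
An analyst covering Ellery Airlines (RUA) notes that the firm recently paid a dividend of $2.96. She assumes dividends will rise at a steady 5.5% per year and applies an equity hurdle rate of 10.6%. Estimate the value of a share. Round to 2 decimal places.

$61.23

Gordon growth model: P₀ = D₁/(r − g). D₁ = 2.96 × (1 + 0.055) = 3.1228.
P₀ = 3.1228 / (0.106 − 0.055) = 3.1228 / 0.051 = 61.2314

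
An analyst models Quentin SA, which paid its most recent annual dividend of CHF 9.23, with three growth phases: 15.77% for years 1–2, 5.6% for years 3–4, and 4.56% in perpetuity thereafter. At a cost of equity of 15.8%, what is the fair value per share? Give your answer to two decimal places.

Three-stage DDM. Project D₁…D_4; terminal Gordon value at t=4 with g = 0.0456; discount at r = 0.158.
D_1 = 10.6856
D_2 = 12.3707
D_3 = 13.0634
D_4 = 13.7950
TV_4 = 14.4240/(0.158−0.0456) = 128.3278
P₀ = Σ Dₜ/(1+r)ᵗ + TV_4/(1+r)^4 = 105.9023

CHF 105.90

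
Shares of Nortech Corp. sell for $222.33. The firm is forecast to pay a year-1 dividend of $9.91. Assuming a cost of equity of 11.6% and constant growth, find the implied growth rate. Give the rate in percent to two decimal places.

From P₀ = D₁/(r − g), the implied growth is g = r − D₁/P₀.
g = 0.116 − 9.91/222.33 = 0.116 − 0.04457 = 0.07143

7.14%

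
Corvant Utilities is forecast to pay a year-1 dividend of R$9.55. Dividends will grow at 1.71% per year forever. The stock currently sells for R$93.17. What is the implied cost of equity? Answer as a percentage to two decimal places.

Rearranging the constant-growth DDM: r = D₁/P₀ + g.
r = 9.5500 / 93.17 + 0.0171 = 0.10250 + 0.0171 = 0.11960

11.96%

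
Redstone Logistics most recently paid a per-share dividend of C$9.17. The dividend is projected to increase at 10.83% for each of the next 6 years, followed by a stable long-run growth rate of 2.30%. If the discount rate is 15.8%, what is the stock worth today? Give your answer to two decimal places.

C$100.73

Two-stage DDM. Project D₁…D_6 at 0.1083, terminal growth 0.023, discount at r = 0.158.
D_1 = 10.1631
D_2 = 11.2638
D_3 = 12.4836
D_4 = 13.8356
D_5 = 15.3340
D_6 = 16.9947
Terminal value at t=6: TV = D_7/(r−g) = 17.3856/(0.158−0.023) = 128.7820
P₀ = 10.1631/(1+0.158)^1 + 11.2638/(1+0.158)^2 + 12.4836/(1+0.158)^3 + 13.8356/(1+0.158)^4 + 15.3340/(1+0.158)^5 + 16.9947/(1+0.158)^6 + 128.7820/(1+0.158)^6 = 100.7293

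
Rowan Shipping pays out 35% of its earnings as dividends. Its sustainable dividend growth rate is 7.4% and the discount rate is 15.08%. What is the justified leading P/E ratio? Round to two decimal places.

Justified leading P/E = b/(r−g) = 0.35/(0.1508−0.074) = 4.5573

4.56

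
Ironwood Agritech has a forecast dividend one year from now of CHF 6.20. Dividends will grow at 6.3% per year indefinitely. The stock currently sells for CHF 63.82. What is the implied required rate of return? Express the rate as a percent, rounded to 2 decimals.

16.01%

Rearranging the constant-growth DDM: r = D₁/P₀ + g.
r = 6.2000 / 63.82 + 0.063 = 0.09715 + 0.063 = 0.16015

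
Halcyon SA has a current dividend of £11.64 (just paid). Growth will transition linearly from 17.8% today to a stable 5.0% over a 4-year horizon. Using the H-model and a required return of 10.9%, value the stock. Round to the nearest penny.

H-model: P₀ = D₀[(1+g_L) + H(g_S−g_L)]/(r−g_L), with H = 4/2 = 2.
P₀ = 11.64 × [(1+0.05) + 2×(0.178−0.05)] / (0.109−0.05)
   = 11.64 × 1.3060 / 0.059 = 257.6583

£257.66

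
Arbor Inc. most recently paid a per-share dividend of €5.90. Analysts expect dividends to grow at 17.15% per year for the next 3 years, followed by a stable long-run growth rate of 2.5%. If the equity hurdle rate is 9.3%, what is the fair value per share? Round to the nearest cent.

Two-stage DDM. Project D₁…D_3 at 0.1715, terminal growth 0.025, discount at r = 0.093.
D_1 = 6.9119
D_2 = 8.0972
D_3 = 9.4859
Terminal value at t=3: TV = D_4/(r−g) = 9.7231/(0.093−0.025) = 142.9861
P₀ = 6.9119/(1+0.093)^1 + 8.0972/(1+0.093)^2 + 9.4859/(1+0.093)^3 + 142.9861/(1+0.093)^3 = 129.8712

€129.87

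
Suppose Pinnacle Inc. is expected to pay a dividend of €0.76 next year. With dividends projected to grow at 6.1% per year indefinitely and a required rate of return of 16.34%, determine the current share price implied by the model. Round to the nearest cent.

Gordon growth model: P₀ = D₁/(r − g), with D₁ = 0.76 given directly.
P₀ = 0.7600 / (0.1634 − 0.061) = 0.7600 / 0.1024 = 7.4219

€7.42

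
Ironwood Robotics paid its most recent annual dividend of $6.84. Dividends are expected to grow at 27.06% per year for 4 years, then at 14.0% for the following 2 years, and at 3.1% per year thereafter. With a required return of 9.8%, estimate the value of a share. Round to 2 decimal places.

Three-stage DDM. Project D₁…D_6; terminal Gordon value at t=6 with g = 0.031; discount at r = 0.098.
D_1 = 8.6909
D_2 = 11.0427
D_3 = 14.0308
D_4 = 17.8275
D_5 = 20.3234
D_6 = 23.1687
TV_6 = 23.8869/(0.098−0.031) = 356.5210
P₀ = Σ Dₜ/(1+r)ᵗ + TV_6/(1+r)^6 = 269.3519

$269.35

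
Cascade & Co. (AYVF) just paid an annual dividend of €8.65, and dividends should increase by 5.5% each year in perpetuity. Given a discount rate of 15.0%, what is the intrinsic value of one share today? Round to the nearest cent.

€96.06

Gordon growth model: P₀ = D₁/(r − g). D₁ = 8.65 × (1 + 0.055) = 9.1258.
P₀ = 9.1258 / (0.15 − 0.055) = 9.1258 / 0.095 = 96.0605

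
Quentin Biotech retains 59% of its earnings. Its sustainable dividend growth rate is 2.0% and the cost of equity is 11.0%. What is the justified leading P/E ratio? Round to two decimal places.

Payout ratio b = 1 − 0.59 = 0.41.
Justified leading P/E = b/(r−g) = 0.41/(0.11−0.02) = 4.5556

4.56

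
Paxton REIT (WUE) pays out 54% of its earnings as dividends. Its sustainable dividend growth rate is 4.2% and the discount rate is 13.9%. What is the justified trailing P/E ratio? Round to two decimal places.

Justified trailing P/E = b(1+g)/(r−g) = 0.54×(1+0.042)/(0.139−0.042) = 5.8008

5.80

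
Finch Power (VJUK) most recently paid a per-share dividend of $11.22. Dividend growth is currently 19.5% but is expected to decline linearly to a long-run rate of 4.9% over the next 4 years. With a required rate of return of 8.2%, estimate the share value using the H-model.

H-model: P₀ = D₀[(1+g_L) + H(g_S−g_L)]/(r−g_L), with H = 4/2 = 2.
P₀ = 11.22 × [(1+0.049) + 2×(0.195−0.049)] / (0.082−0.049)
   = 11.22 × 1.3410 / 0.033 = 455.9400

$455.94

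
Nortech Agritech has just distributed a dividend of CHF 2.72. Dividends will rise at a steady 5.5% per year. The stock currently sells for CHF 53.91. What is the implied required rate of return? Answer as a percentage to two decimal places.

Rearranging the constant-growth DDM: r = D₁/P₀ + g.
D₁ = 2.72 × (1 + 0.055) = 2.8696.
r = 2.8696 / 53.91 + 0.055 = 0.05323 + 0.055 = 0.10823

10.82%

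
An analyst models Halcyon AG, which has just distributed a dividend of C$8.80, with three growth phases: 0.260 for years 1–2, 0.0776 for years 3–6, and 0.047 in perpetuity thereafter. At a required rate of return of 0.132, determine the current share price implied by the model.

C$169.60

Three-stage DDM. Project D₁…D_6; terminal Gordon value at t=6 with g = 0.047; discount at r = 0.132.
D_1 = 11.0880
D_2 = 13.9709
D_3 = 15.0550
D_4 = 16.2233
D_5 = 17.4822
D_6 = 18.8388
TV_6 = 19.7243/(0.132−0.047) = 232.0501
P₀ = Σ Dₜ/(1+r)ᵗ + TV_6/(1+r)^6 = 169.5962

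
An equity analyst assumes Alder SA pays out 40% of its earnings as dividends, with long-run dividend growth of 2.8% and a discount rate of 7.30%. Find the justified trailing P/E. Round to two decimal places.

9.14

Justified trailing P/E = b(1+g)/(r−g) = 0.40×(1+0.028)/(0.073−0.028) = 9.1378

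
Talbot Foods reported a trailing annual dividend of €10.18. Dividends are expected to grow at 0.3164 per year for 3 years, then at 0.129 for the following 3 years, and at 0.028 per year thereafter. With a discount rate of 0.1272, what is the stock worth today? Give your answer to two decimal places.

Three-stage DDM. Project D₁…D_6; terminal Gordon value at t=6 with g = 0.028; discount at r = 0.1272.
D_1 = 13.4010
D_2 = 17.6410
D_3 = 23.2226
D_4 = 26.2183
D_5 = 29.6005
D_6 = 33.4190
TV_6 = 34.3547/(0.1272−0.028) = 346.3177
P₀ = Σ Dₜ/(1+r)ᵗ + TV_6/(1+r)^6 = 259.6246

€259.62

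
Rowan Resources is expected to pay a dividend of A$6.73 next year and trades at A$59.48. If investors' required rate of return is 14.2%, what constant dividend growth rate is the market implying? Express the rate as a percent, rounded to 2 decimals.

2.89%

From P₀ = D₁/(r − g), the implied growth is g = r − D₁/P₀.
g = 0.142 − 6.73/59.48 = 0.142 − 0.11315 = 0.02885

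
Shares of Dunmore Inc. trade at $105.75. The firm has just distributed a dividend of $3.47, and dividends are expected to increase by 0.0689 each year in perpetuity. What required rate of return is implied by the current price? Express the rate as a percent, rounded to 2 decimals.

10.40%

Rearranging the constant-growth DDM: r = D₁/P₀ + g.
D₁ = 3.47 × (1 + 0.0689) = 3.7091.
r = 3.7091 / 105.75 + 0.0689 = 0.03507 + 0.0689 = 0.10397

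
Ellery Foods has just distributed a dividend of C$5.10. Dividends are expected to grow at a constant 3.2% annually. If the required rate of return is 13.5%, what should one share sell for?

Gordon growth model: P₀ = D₁/(r − g). D₁ = 5.10 × (1 + 0.032) = 5.2632.
P₀ = 5.2632 / (0.135 − 0.032) = 5.2632 / 0.103 = 51.0990

C$51.10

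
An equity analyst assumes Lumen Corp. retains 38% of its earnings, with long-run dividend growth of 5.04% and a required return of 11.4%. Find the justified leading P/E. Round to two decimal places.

Payout ratio b = 1 − 0.38 = 0.62.
Justified leading P/E = b/(r−g) = 0.62/(0.114−0.0504) = 9.7484

9.75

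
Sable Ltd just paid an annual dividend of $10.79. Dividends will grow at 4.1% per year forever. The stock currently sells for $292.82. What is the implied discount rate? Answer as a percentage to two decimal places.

Rearranging the constant-growth DDM: r = D₁/P₀ + g.
D₁ = 10.79 × (1 + 0.041) = 11.2324.
r = 11.2324 / 292.82 + 0.041 = 0.03836 + 0.041 = 0.07936

7.94%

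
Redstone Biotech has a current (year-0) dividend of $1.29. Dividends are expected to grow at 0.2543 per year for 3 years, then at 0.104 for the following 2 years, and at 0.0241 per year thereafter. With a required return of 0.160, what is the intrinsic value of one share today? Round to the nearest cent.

$18.70

Three-stage DDM. Project D₁…D_5; terminal Gordon value at t=5 with g = 0.0241; discount at r = 0.16.
D_1 = 1.6180
D_2 = 2.0295
D_3 = 2.5456
D_4 = 2.8104
D_5 = 3.1026
TV_5 = 3.1774/(0.16−0.0241) = 23.3806
P₀ = Σ Dₜ/(1+r)ᵗ + TV_5/(1+r)^5 = 18.6951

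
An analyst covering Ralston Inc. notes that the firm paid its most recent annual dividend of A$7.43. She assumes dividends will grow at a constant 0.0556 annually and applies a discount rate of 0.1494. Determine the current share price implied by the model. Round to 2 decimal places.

Gordon growth model: P₀ = D₁/(r − g). D₁ = 7.43 × (1 + 0.0556) = 7.8431.
P₀ = 7.8431 / (0.1494 − 0.0556) = 7.8431 / 0.0938 = 83.6152

A$83.62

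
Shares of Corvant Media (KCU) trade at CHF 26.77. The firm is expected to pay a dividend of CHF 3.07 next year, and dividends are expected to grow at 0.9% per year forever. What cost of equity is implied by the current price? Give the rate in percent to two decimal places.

12.37%

Rearranging the constant-growth DDM: r = D₁/P₀ + g.
r = 3.0700 / 26.77 + 0.009 = 0.11468 + 0.009 = 0.12368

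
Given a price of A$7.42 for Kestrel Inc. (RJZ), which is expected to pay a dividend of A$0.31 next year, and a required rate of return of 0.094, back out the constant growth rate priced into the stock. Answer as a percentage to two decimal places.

From P₀ = D₁/(r − g), the implied growth is g = r − D₁/P₀.
g = 0.094 − 0.31/7.42 = 0.094 − 0.04178 = 0.05222

5.22%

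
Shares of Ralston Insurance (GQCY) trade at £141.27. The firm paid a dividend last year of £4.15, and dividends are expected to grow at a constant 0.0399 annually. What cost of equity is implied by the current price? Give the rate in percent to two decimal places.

7.04%

Rearranging the constant-growth DDM: r = D₁/P₀ + g.
D₁ = 4.15 × (1 + 0.0399) = 4.3156.
r = 4.3156 / 141.27 + 0.0399 = 0.03055 + 0.0399 = 0.07045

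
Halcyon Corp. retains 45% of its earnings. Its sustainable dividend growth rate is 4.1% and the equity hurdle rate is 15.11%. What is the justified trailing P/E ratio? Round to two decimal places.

Payout ratio b = 1 − 0.45 = 0.55.
Justified trailing P/E = b(1+g)/(r−g) = 0.55×(1+0.041)/(0.1511−0.041) = 5.2003

5.20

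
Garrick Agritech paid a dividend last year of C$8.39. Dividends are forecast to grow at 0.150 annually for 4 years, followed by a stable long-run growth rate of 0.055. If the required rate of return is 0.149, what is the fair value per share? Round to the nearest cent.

Two-stage DDM. Project D₁…D_4 at 0.15, terminal growth 0.055, discount at r = 0.149.
D_1 = 9.6485
D_2 = 11.0958
D_3 = 12.7601
D_4 = 14.6742
Terminal value at t=4: TV = D_5/(r−g) = 15.4812/(0.149−0.055) = 164.6941
P₀ = 9.6485/(1+0.149)^1 + 11.0958/(1+0.149)^2 + 12.7601/(1+0.149)^3 + 14.6742/(1+0.149)^4 + 164.6941/(1+0.149)^4 = 128.1257

C$128.13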